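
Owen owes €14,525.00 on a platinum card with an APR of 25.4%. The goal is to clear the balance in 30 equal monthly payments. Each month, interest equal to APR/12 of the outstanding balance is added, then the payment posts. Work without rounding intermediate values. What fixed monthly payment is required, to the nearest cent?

€658.99

Monthly rate r = 25.4%/12 = 2.11667% = 0.0211667.
Level-payment amortization: P = B₀·r / (1 − (1+r)^(−n)) = 14525.00·0.0211667 / (1 − 1.02117^(−30)).
Denominator 1 − (1+r)^(−30) = 0.466540932.
P = 307.446 / 0.466540932 ≈ 658.99.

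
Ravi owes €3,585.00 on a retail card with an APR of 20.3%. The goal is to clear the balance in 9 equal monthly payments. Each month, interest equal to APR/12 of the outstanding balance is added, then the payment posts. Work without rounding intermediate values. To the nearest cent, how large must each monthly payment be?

€432.78

Monthly rate r = 20.3%/12 = 1.69167% = 0.0169167.
Level-payment amortization: P = B₀·r / (1 − (1+r)^(−n)) = 3585.00·0.0169167 / (1 − 1.01692^(−9)).
Denominator 1 − (1+r)^(−9) = 0.140132146.
P = 60.6463 / 0.140132146 ≈ 432.78.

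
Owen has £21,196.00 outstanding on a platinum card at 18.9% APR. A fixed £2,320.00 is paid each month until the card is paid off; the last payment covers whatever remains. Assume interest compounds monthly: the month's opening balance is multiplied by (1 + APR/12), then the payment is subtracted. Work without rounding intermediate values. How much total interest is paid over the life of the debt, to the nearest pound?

Monthly rate r = 18.9%/12 = 1.575% = 0.01575.
Payoff takes n = ⌈−ln(1 − rB₀/P)/ln(1+r)⌉ = ⌈9.942⌉ = 10 payments; the last is £2,185.89.
Total paid = 9·£2,320.00 + £2,185.89 = £23,065.89.
Total interest = total paid − principal = £23,065.89 − £21,196.00 = £1,869.89.

£1,870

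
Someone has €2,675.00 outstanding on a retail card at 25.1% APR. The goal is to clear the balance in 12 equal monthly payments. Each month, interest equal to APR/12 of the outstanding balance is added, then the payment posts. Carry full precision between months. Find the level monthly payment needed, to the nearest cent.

€254.37

Monthly rate r = 25.1%/12 = 2.09167% = 0.0209167.
Level-payment amortization: P = B₀·r / (1 − (1+r)^(−n)) = 2675.00·0.0209167 / (1 − 1.02092^(−12)).
Denominator 1 − (1+r)^(−12) = 0.219960717.
P = 55.9521 / 0.219960717 ≈ 254.37.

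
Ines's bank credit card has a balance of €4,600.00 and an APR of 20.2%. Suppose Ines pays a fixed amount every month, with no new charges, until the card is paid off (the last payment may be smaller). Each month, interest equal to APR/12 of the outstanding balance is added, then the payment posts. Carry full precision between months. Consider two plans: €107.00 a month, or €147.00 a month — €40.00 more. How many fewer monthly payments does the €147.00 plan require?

33 fewer payments

Monthly rate r = 20.2%/12 = 1.68333% = 0.0168333.
At €107.00/mo: n = ⌈−ln(1 − rB₀/P)/ln(1+r)⌉ = 78 payments (last €5.19); total interest = total paid − €4,600.00 = €3,644.19.
At €147.00/mo: 45 payments (last €120.34); total interest €1,988.34.
Payments saved = 78 − 45 = 33.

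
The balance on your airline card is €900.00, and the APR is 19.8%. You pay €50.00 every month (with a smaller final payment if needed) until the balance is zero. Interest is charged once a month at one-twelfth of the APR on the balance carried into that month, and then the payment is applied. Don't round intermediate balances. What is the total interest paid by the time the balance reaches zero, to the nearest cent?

€176.76

Monthly rate r = 19.8%/12 = 1.65% = 0.0165.
Payoff takes n = ⌈−ln(1 − rB₀/P)/ln(1+r)⌉ = ⌈21.533⌉ = 22 payments; the last is €26.76.
Total paid = 21·€50.00 + €26.76 = €1,076.76.
Total interest = total paid − principal = €1,076.76 − €900.00 = €176.76.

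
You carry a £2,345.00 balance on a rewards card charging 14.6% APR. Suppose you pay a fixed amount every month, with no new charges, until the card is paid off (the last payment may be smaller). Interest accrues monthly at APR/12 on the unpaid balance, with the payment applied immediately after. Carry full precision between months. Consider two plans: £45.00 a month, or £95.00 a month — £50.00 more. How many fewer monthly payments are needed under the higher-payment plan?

Monthly rate r = 14.6%/12 = 1.21667% = 0.0121667.
At £45.00/mo: n = ⌈−ln(1 − rB₀/P)/ln(1+r)⌉ = 84 payments (last £5.36); total interest = total paid − £2,345.00 = £1,395.36.
At £95.00/mo: 30 payments (last £50.69); total interest £460.69.
Payments saved = 84 − 30 = 54.

54 fewer payments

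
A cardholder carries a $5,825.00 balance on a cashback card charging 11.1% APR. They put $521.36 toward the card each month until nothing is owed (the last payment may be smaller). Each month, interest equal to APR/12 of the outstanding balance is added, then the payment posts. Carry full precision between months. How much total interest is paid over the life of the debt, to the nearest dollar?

Monthly rate r = 11.1%/12 = 0.925% = 0.00925.
Payoff takes n = ⌈−ln(1 − rB₀/P)/ln(1+r)⌉ = ⌈11.848⌉ = 12 payments; the last is $442.23.
Total paid = 11·$521.36 + $442.23 = $6,177.19.
Total interest = total paid − principal = $6,177.19 − $5,825.00 = $352.19.

$352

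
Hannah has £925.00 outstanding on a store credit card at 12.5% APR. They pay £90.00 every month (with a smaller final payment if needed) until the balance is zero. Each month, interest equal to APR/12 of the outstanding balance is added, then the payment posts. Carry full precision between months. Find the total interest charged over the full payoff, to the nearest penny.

£58.48

Monthly rate r = 12.5%/12 = 1.04167% = 0.0104167.
Payoff takes n = ⌈−ln(1 − rB₀/P)/ln(1+r)⌉ = ⌈10.927⌉ = 11 payments; the last is £83.48.
Total paid = 10·£90.00 + £83.48 = £983.48.
Total interest = total paid − principal = £983.48 − £925.00 = £58.48.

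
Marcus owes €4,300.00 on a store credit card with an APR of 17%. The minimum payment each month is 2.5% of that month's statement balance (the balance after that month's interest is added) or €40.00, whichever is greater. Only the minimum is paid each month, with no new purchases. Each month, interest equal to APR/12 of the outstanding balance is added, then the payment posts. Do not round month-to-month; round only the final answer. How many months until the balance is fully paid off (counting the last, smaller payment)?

Monthly rate r = 17%/12 = 1.41667% = 0.0141667.
While 2.5% of the post-interest balance exceeds €40.00, each month B ← (B·(1+r))·(1 − 0.025), i.e. B shrinks by the factor (1+r)·0.975 = 0.98881.
This holds for months 1–90. Entering month 91 the balance is €1,562.15; 2.5% of the post-interest balance is now below €40.00, so the flat €40.00 minimum applies from here.
From month 91 a fixed €40.00 at rate r clears €1,562.15 in 58 more payments. Total: 90 + 58 = 148 months.

148 months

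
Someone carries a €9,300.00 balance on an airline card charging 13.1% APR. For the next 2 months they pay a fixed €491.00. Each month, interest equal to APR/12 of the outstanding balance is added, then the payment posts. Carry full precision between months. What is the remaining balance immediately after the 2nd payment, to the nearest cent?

€8,516.80

Monthly rate r = 13.1%/12 = 1.09167% = 0.0109167.
Each month: B ← B·(1+r) − €491.00.
Month 1: interest €101.53; balance after payment €8,910.52.
Month 2: interest €97.27; balance after payment €8,516.80.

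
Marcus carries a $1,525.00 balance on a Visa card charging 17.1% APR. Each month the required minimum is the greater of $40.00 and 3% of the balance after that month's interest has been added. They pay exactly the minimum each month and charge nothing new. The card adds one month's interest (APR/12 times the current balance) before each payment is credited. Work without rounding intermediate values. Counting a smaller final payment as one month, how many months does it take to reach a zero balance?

Monthly rate r = 17.1%/12 = 1.425% = 0.01425.
While 3% of the post-interest balance exceeds $40.00, each month B ← (B·(1+r))·(1 − 0.03), i.e. B shrinks by the factor (1+r)·0.97 = 0.98382.
This holds for months 1–10. Entering month 11 the balance is $1,295.50; 3% of the post-interest balance is now below $40.00, so the flat $40.00 minimum applies from here.
From month 11 a fixed $40.00 at rate r clears $1,295.50 in 44 more payments. Total: 10 + 44 = 54 months.

54 months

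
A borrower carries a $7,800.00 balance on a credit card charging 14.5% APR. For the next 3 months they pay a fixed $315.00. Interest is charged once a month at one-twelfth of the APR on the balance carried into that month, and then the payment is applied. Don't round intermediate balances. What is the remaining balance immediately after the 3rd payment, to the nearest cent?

Monthly rate r = 14.5%/12 = 1.20833% = 0.0120833.
Each month: B ← B·(1+r) − $315.00.
Month 1: interest $94.25; balance after payment $7,579.25.
Month 2: interest $91.58; balance after payment $7,355.83.
Month 3: interest $88.88; balance after payment $7,129.72.

$7,129.72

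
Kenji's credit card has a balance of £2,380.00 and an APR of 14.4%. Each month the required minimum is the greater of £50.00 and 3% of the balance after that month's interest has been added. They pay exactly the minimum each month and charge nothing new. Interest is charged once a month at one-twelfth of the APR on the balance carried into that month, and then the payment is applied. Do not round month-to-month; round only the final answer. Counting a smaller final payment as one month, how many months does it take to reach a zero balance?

63 months

Monthly rate r = 14.4%/12 = 1.2% = 0.012.
While 3% of the post-interest balance exceeds £50.00, each month B ← (B·(1+r))·(1 − 0.03), i.e. B shrinks by the factor (1+r)·0.97 = 0.98164.
This holds for months 1–20. Entering month 21 the balance is £1,642.94; 3% of the post-interest balance is now below £50.00, so the flat £50.00 minimum applies from here.
From month 21 a fixed £50.00 at rate r clears £1,642.94 in 43 more payments. Total: 20 + 43 = 63 months.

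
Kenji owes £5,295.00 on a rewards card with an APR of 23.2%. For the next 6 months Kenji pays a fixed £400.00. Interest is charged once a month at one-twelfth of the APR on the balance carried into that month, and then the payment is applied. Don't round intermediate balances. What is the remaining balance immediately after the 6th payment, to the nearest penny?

Monthly rate r = 23.2%/12 = 1.93333% = 0.0193333.
Each month: B ← B·(1+r) − £400.00.
Month 1: interest £102.37; balance after payment £4,997.37.
Month 2: interest £96.62; balance after payment £4,693.99.
Month 3: interest £90.75; balance after payment £4,384.74.
Month 4: interest £84.77; balance after payment £4,069.51.
Month 5: interest £78.68; balance after payment £3,748.18.
Month 6: interest £72.46; balance after payment £3,420.65.

£3,420.65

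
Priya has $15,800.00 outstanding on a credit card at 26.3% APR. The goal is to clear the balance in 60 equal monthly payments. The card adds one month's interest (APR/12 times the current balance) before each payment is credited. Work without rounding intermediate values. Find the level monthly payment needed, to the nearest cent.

Monthly rate r = 26.3%/12 = 2.19167% = 0.0219167.
Level-payment amortization: P = B₀·r / (1 − (1+r)^(−n)) = 15800.00·0.0219167 / (1 − 1.02192^(−60)).
Denominator 1 − (1+r)^(−60) = 0.727685312.
P = 346.283 / 0.727685312 ≈ 475.87.

$475.87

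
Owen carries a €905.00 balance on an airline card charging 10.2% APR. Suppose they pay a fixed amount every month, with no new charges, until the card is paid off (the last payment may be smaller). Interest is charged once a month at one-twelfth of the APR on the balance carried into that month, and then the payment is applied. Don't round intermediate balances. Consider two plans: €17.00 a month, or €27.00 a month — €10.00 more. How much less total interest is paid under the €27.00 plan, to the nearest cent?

Monthly rate r = 10.2%/12 = 0.85% = 0.0085.
At €17.00/mo: n = ⌈−ln(1 − rB₀/P)/ln(1+r)⌉ = 72 payments (last €2.91); total interest = total paid − €905.00 = €304.91.
At €27.00/mo: 40 payments (last €16.76); total interest €164.76.
Interest saved = €304.91 − €164.76 = €140.15.

€140.15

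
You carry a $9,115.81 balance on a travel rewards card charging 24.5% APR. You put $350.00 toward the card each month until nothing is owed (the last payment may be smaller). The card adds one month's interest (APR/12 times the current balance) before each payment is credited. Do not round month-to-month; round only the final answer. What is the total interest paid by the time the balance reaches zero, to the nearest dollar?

$4,025

Monthly rate r = 24.5%/12 = 2.04167% = 0.0204167.
Payoff takes n = ⌈−ln(1 − rB₀/P)/ln(1+r)⌉ = ⌈37.542⌉ = 38 payments; the last is $190.61.
Total paid = 37·$350.00 + $190.61 = $13,140.61.
Total interest = total paid − principal = $13,140.61 − $9,115.81 = $4,024.80.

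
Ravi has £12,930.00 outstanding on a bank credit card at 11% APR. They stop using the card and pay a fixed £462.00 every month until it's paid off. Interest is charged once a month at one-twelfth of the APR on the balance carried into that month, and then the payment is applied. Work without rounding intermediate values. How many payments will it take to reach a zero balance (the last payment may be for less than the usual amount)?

33 payments

Monthly rate r = 11%/12 = 0.916667% = 0.00916667.
Recurrence: B ← B·(1+r) − £462.00.
Month 1: interest £118.53; balance after payment £12,586.52.
Month 2: interest £115.38; balance after payment £12,239.90.
Closed form: n = −ln(1 − rB₀/P)/ln(1+r) = −ln(0.74345)/ln(1.00917) ≈ 32.488, so the balance reaches zero during payment 33.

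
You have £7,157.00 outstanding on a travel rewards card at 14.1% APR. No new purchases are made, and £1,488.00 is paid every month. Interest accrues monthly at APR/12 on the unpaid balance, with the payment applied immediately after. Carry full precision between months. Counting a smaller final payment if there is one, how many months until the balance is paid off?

Monthly rate r = 14.1%/12 = 1.175% = 0.01175.
Recurrence: B ← B·(1+r) − £1,488.00.
Month 1: interest £84.09; balance after payment £5,753.09.
Month 2: interest £67.60; balance after payment £4,332.69.
Month 3: interest £50.91; balance after payment £2,895.60.
Month 4: interest £34.02; balance after payment £1,441.63.
Month 5: interest £16.94; balance after payment £0.00.

5 months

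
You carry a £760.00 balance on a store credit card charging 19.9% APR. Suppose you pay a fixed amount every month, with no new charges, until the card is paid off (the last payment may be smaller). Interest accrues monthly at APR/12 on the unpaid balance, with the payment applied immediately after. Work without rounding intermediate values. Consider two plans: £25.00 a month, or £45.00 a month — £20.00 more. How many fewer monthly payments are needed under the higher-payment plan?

23 fewer payments

Monthly rate r = 19.9%/12 = 1.65833% = 0.0165833.
At £25.00/mo: n = ⌈−ln(1 − rB₀/P)/ln(1+r)⌉ = 43 payments (last £16.25); total interest = total paid − £760.00 = £306.25.
At £45.00/mo: 20 payments (last £44.08); total interest £139.08.
Payments saved = 43 − 20 = 23.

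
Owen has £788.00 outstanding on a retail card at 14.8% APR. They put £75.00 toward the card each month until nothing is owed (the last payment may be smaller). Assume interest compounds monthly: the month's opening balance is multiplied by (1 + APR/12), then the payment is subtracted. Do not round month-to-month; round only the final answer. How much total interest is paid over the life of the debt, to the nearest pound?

£61

Monthly rate r = 14.8%/12 = 1.23333% = 0.0123333.
Payoff takes n = ⌈−ln(1 − rB₀/P)/ln(1+r)⌉ = ⌈11.322⌉ = 12 payments; the last is £24.24.
Total paid = 11·£75.00 + £24.24 = £849.24.
Total interest = total paid − principal = £849.24 − £788.00 = £61.24.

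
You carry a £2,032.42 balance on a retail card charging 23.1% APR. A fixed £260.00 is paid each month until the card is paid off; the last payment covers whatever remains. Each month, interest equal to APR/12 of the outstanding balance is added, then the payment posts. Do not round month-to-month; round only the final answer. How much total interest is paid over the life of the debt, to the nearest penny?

£191.97

Monthly rate r = 23.1%/12 = 1.925% = 0.01925.
Payoff takes n = ⌈−ln(1 − rB₀/P)/ln(1+r)⌉ = ⌈8.553⌉ = 9 payments; the last is £144.39.
Total paid = 8·£260.00 + £144.39 = £2,224.39.
Total interest = total paid − principal = £2,224.39 − £2,032.42 = £191.97.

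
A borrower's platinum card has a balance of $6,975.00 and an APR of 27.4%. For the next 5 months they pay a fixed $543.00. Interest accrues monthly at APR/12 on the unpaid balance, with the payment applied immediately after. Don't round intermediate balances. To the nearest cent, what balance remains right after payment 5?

$4,966.67

Monthly rate r = 27.4%/12 = 2.28333% = 0.0228333.
Each month: B ← B·(1+r) − $543.00.
Month 1: interest $159.26; balance after payment $6,591.26.
Month 2: interest $150.50; balance after payment $6,198.76.
Month 3: interest $141.54; balance after payment $5,797.30.
Month 4: interest $132.37; balance after payment $5,386.67.
Month 5: interest $123.00; balance after payment $4,966.67.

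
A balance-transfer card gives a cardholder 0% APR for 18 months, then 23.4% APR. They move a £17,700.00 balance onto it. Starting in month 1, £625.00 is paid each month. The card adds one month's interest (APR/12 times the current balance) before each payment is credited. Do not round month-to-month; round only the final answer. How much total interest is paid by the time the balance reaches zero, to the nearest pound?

Promo months 1–18 at r₀ = 0%/12 = 0; months 19+ at r₁ = 23.4%/12 = 0.0195.
After month 18 (no interest yet): B = £17,700.00 − 18·£625.00 = £6,450.00.
Then at r₁ with £625.00/mo: n₂ = −ln(1 − r₁·B/P)/ln(1+r₁) ≈ 11.63 → 12 more payments.
Total paid = 29·£625.00 + £398.14 = £18,523.14; interest = £18,523.14 − £17,700.00 = £823.14.

£823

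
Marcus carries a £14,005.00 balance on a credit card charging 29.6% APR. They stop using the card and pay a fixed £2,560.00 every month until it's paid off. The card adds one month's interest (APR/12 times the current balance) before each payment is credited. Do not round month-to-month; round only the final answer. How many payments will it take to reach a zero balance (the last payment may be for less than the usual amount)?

6 payments

Monthly rate r = 29.6%/12 = 2.46667% = 0.0246667.
Recurrence: B ← B·(1+r) − £2,560.00.
Month 1: interest £345.46; balance after payment £11,790.46.
Month 2: interest £290.83; balance after payment £9,521.29.
Month 3: interest £234.86; balance after payment £7,196.15.
Month 4: interest £177.50; balance after payment £4,813.65.
Month 5: interest £118.74; balance after payment £2,372.39.
Month 6: interest £58.52; balance after payment £0.00.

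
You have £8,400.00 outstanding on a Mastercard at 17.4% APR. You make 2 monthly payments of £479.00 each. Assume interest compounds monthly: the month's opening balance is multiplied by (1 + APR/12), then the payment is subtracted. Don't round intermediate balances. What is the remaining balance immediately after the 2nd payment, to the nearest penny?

£7,680.42

Monthly rate r = 17.4%/12 = 1.45% = 0.0145.
Each month: B ← B·(1+r) − £479.00.
Month 1: interest £121.80; balance after payment £8,042.80.
Month 2: interest £116.62; balance after payment £7,680.42.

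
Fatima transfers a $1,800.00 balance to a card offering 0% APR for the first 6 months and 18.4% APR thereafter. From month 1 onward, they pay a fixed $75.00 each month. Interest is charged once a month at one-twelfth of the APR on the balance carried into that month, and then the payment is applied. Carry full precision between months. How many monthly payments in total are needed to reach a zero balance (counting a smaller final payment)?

28 months

Promo months 1–6 at r₀ = 0%/12 = 0; months 7+ at r₁ = 18.4%/12 = 0.0153333.
After month 6 (no interest yet): B = $1,800.00 − 6·$75.00 = $1,350.00.
Then at r₁ with $75.00/mo: n₂ = −ln(1 − r₁·B/P)/ln(1+r₁) ≈ 21.22 → 22 more payments.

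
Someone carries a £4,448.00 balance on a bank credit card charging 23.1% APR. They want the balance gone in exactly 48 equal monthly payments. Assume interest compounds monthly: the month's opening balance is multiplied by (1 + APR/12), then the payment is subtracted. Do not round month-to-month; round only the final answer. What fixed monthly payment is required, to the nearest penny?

Monthly rate r = 23.1%/12 = 1.925% = 0.01925.
Level-payment amortization: P = B₀·r / (1 − (1+r)^(−n)) = 4448.00·0.01925 / (1 − 1.01925^(−48)).
Denominator 1 − (1+r)^(−48) = 0.599571082.
P = 85.624 / 0.599571082 ≈ 142.81.

£142.81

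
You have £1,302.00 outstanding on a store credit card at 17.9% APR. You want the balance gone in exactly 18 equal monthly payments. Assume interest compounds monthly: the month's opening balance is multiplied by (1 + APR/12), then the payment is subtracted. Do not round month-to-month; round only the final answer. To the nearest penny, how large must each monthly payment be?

£83.01

Monthly rate r = 17.9%/12 = 1.49167% = 0.0149167.
Level-payment amortization: P = B₀·r / (1 − (1+r)^(−n)) = 1302.00·0.0149167 / (1 − 1.01492^(−18)).
Denominator 1 − (1+r)^(−18) = 0.23395712.
P = 19.4215 / 0.23395712 ≈ 83.01.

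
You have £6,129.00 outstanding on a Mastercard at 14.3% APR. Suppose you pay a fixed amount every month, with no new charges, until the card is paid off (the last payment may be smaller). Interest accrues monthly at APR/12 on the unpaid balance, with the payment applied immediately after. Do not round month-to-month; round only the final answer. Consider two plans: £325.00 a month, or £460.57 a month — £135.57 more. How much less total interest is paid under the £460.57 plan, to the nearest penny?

£270.17

Monthly rate r = 14.3%/12 = 1.19167% = 0.0119167.
At £325.00/mo: n = ⌈−ln(1 − rB₀/P)/ln(1+r)⌉ = 22 payments (last £158.87); total interest = total paid − £6,129.00 = £854.87.
At £460.57/mo: 15 payments (last £265.72); total interest £584.70.
Interest saved = £854.87 − £584.70 = £270.17.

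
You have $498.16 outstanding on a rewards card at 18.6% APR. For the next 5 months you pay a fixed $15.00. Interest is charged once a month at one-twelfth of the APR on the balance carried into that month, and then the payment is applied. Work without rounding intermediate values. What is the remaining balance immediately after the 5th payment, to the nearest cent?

$460.62

Monthly rate r = 18.6%/12 = 1.55% = 0.0155.
Each month: B ← B·(1+r) − $15.00.
Month 1: interest $7.72; balance after payment $490.88.
Month 2: interest $7.61; balance after payment $483.49.
Month 3: interest $7.49; balance after payment $475.98.
Month 4: interest $7.38; balance after payment $468.36.
Month 5: interest $7.26; balance after payment $460.62.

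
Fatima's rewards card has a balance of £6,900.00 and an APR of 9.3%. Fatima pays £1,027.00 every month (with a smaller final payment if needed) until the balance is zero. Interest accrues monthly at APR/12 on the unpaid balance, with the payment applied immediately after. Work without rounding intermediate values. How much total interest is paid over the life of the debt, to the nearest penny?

£213.82

Monthly rate r = 9.3%/12 = 0.775% = 0.00775.
Payoff takes n = ⌈−ln(1 − rB₀/P)/ln(1+r)⌉ = ⌈6.927⌉ = 7 payments; the last is £951.82.
Total paid = 6·£1,027.00 + £951.82 = £7,113.82.
Total interest = total paid − principal = £7,113.82 − £6,900.00 = £213.82.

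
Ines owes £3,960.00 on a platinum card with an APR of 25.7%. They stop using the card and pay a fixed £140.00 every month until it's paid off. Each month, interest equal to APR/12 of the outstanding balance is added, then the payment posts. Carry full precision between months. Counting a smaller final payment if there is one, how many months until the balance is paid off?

Monthly rate r = 25.7%/12 = 2.14167% = 0.0214167.
Recurrence: B ← B·(1+r) − £140.00.
Month 1: interest £84.81; balance after payment £3,904.81.
Month 2: interest £83.63; balance after payment £3,848.44.
Closed form: n = −ln(1 − rB₀/P)/ln(1+r) = −ln(0.39421)/ln(1.02142) ≈ 43.928, so the balance reaches zero during payment 44.

44 months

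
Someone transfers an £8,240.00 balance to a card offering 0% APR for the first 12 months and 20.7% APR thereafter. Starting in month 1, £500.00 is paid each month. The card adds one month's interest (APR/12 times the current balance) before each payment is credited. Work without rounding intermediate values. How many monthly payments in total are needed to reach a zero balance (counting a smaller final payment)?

17 payments

Promo months 1–12 at r₀ = 0%/12 = 0; months 13+ at r₁ = 20.7%/12 = 0.01725.
After month 12 (no interest yet): B = £8,240.00 − 12·£500.00 = £2,240.00.
Then at r₁ with £500.00/mo: n₂ = −ln(1 − r₁·B/P)/ln(1+r₁) ≈ 4.70 → 5 more payments.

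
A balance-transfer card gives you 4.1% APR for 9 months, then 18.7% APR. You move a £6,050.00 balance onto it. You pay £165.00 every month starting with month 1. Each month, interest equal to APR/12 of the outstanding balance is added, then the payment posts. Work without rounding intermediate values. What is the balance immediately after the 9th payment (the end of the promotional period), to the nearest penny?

£4,733.14

Promo months 1–9 at r₀ = 4.1%/12 = 0.00341667; months 10+ at r₁ = 18.7%/12 = 0.0155833.
After month 9: iterate B ← B·(1+r₀) − £165.00 for 9 months → £4,733.14.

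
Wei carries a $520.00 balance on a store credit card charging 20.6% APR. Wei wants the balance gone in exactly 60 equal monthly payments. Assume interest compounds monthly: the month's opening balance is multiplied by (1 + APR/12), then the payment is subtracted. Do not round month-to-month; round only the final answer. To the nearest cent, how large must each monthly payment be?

$13.95

Monthly rate r = 20.6%/12 = 1.71667% = 0.0171667.
Level-payment amortization: P = B₀·r / (1 − (1+r)^(−n)) = 520.00·0.0171667 / (1 − 1.01717^(−60)).
Denominator 1 − (1+r)^(−60) = 0.639858785.
P = 8.92667 / 0.639858785 ≈ 13.95.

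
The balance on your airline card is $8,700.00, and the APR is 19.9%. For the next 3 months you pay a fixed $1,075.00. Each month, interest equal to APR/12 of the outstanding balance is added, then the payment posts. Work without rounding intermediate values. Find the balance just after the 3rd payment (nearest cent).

Monthly rate r = 19.9%/12 = 1.65833% = 0.0165833.
Each month: B ← B·(1+r) − $1,075.00.
Month 1: interest $144.27; balance after payment $7,769.27.
Month 2: interest $128.84; balance after payment $6,823.12.
Month 3: interest $113.15; balance after payment $5,861.27.

$5,861.27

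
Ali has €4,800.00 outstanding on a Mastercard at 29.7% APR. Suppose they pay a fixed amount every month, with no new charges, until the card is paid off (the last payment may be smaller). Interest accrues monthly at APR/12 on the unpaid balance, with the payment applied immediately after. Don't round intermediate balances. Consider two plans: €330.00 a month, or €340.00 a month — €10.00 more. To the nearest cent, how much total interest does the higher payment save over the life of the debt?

€45.41

Monthly rate r = 29.7%/12 = 2.475% = 0.02475.
At €330.00/mo: n = ⌈−ln(1 − rB₀/P)/ln(1+r)⌉ = 19 payments (last €84.60); total interest = total paid − €4,800.00 = €1,224.60.
At €340.00/mo: 18 payments (last €199.19); total interest €1,179.19.
Interest saved = €1,224.60 − €1,179.19 = €45.41.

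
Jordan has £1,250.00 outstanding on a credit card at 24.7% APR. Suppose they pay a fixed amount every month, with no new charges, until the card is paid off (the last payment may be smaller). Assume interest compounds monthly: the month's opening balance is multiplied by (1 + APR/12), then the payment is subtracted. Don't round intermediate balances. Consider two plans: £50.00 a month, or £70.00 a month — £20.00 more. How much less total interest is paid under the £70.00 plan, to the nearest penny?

Monthly rate r = 24.7%/12 = 2.05833% = 0.0205833.
At £50.00/mo: n = ⌈−ln(1 − rB₀/P)/ln(1+r)⌉ = 36 payments (last £23.80); total interest = total paid − £1,250.00 = £523.80.
At £70.00/mo: 23 payments (last £34.31); total interest £324.31.
Interest saved = £523.80 − £324.31 = £199.49.

£199.49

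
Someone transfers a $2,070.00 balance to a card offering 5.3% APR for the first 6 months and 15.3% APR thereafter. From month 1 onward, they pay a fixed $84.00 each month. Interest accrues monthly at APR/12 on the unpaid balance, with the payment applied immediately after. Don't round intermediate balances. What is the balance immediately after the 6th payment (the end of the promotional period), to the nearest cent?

$1,615.87

Promo months 1–6 at r₀ = 5.3%/12 = 0.00441667; months 7+ at r₁ = 15.3%/12 = 0.01275.
After month 6: iterate B ← B·(1+r₀) − $84.00 for 6 months → $1,615.87.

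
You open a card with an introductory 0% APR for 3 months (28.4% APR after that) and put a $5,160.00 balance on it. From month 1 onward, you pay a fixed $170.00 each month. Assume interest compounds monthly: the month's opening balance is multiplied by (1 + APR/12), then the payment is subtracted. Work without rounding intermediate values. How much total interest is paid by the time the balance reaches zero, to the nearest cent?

$2,925.59

Promo months 1–3 at r₀ = 0%/12 = 0; months 4+ at r₁ = 28.4%/12 = 0.0236667.
After month 3 (no interest yet): B = $5,160.00 − 3·$170.00 = $4,650.00.
Then at r₁ with $170.00/mo: n₂ = −ln(1 − r₁·B/P)/ln(1+r₁) ≈ 44.56 → 45 more payments.
Total paid = 47·$170.00 + $95.59 = $8,085.59; interest = $8,085.59 − $5,160.00 = $2,925.59.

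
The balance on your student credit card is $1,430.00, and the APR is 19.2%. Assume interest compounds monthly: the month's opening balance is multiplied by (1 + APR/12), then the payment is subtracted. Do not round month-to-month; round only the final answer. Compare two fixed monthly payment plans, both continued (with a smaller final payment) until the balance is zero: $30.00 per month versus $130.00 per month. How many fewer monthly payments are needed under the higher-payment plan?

78 fewer payments

Monthly rate r = 19.2%/12 = 1.6% = 0.016.
At $30.00/mo: n = ⌈−ln(1 − rB₀/P)/ln(1+r)⌉ = 91 payments (last $18.37); total interest = total paid − $1,430.00 = $1,288.37.
At $130.00/mo: 13 payments (last $25.59); total interest $155.59.
Payments saved = 91 − 13 = 78.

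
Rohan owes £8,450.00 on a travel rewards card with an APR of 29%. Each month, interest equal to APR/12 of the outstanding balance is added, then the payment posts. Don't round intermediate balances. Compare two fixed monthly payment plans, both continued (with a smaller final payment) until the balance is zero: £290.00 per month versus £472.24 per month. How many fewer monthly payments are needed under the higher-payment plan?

28 fewer payments

Monthly rate r = 29%/12 = 2.41667% = 0.0241667.
At £290.00/mo: n = ⌈−ln(1 − rB₀/P)/ln(1+r)⌉ = 52 payments (last £1.43); total interest = total paid − £8,450.00 = £6,341.43.
At £472.24/mo: 24 payments (last £340.48); total interest £2,752.00.
Payments saved = 52 − 24 = 28.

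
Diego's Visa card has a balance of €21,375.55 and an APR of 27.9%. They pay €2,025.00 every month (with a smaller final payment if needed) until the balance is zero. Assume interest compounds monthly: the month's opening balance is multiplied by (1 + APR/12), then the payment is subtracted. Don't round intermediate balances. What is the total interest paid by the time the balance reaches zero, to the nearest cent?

€3,439.14

Monthly rate r = 27.9%/12 = 2.325% = 0.02325.
Payoff takes n = ⌈−ln(1 − rB₀/P)/ln(1+r)⌉ = ⌈12.252⌉ = 13 payments; the last is €514.69.
Total paid = 12·€2,025.00 + €514.69 = €24,814.69.
Total interest = total paid − principal = €24,814.69 − €21,375.55 = €3,439.14.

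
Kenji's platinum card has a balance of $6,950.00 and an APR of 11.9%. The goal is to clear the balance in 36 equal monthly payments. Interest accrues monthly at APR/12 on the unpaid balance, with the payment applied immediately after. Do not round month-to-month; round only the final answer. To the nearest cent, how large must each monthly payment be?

Monthly rate r = 11.9%/12 = 0.991667% = 0.00991667.
Level-payment amortization: P = B₀·r / (1 − (1+r)^(−n)) = 6950.00·0.00991667 / (1 − 1.00992^(−36)).
Denominator 1 − (1+r)^(−36) = 0.298995864.
P = 68.9208 / 0.298995864 ≈ 230.51.

$230.51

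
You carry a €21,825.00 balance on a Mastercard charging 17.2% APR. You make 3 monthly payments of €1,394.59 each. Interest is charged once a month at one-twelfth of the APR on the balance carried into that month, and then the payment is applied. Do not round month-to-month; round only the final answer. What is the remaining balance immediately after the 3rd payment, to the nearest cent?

Monthly rate r = 17.2%/12 = 1.43333% = 0.0143333.
Each month: B ← B·(1+r) − €1,394.59.
Month 1: interest €312.82; balance after payment €20,743.24.
Month 2: interest €297.32; balance after payment €19,645.96.
Month 3: interest €281.59; balance after payment €18,532.97.

€18,532.97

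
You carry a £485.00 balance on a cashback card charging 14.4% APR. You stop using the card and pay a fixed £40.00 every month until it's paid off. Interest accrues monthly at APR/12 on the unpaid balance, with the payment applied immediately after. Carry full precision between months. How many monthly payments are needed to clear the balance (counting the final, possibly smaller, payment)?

14 months

Monthly rate r = 14.4%/12 = 1.2% = 0.012.
Recurrence: B ← B·(1+r) − £40.00.
Month 1: interest £5.82; balance after payment £450.82.
Month 2: interest £5.41; balance after payment £416.23.
Closed form: n = −ln(1 − rB₀/P)/ln(1+r) = −ln(0.8545)/ln(1.012) ≈ 13.182, so the balance reaches zero during payment 14.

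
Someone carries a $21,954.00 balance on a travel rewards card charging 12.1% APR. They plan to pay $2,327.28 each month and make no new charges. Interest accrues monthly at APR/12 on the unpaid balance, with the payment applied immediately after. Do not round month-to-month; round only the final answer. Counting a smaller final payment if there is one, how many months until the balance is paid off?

Monthly rate r = 12.1%/12 = 1.00833% = 0.0100833.
Recurrence: B ← B·(1+r) − $2,327.28.
Month 1: interest $221.37; balance after payment $19,848.09.
Month 2: interest $200.13; balance after payment $17,720.94.
Closed form: n = −ln(1 − rB₀/P)/ln(1+r) = −ln(0.90488)/ln(1.01008) ≈ 9.963, so the balance reaches zero during payment 10.

10 months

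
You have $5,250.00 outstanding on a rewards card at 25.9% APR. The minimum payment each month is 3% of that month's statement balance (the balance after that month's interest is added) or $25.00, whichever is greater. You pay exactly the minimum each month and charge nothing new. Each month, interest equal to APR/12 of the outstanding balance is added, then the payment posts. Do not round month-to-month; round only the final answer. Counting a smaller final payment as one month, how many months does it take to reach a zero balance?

Monthly rate r = 25.9%/12 = 2.15833% = 0.0215833.
While 3% of the post-interest balance exceeds $25.00, each month B ← (B·(1+r))·(1 − 0.03), i.e. B shrinks by the factor (1+r)·0.97 = 0.99094.
This holds for months 1–205. Entering month 206 the balance is $811.88; 3% of the post-interest balance is now below $25.00, so the flat $25.00 minimum applies from here.
From month 206 a fixed $25.00 at rate r clears $811.88 in 57 more payments. Total: 205 + 57 = 262 months.

262 months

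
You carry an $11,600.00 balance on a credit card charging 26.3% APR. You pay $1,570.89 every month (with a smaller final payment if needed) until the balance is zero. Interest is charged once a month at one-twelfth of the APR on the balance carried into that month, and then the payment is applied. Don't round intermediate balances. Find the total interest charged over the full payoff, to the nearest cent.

Monthly rate r = 26.3%/12 = 2.19167% = 0.0219167.
Payoff takes n = ⌈−ln(1 − rB₀/P)/ln(1+r)⌉ = ⌈8.143⌉ = 9 payments; the last is $227.23.
Total paid = 8·$1,570.89 + $227.23 = $12,794.35.
Total interest = total paid − principal = $12,794.35 − $11,600.00 = $1,194.35.

$1,194.35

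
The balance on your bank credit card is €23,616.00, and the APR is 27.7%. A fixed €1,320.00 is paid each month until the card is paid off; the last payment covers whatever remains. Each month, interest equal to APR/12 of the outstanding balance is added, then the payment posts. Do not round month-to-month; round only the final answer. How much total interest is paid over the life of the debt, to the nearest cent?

€7,199.59

Monthly rate r = 27.7%/12 = 2.30833% = 0.0230833.
Payoff takes n = ⌈−ln(1 − rB₀/P)/ln(1+r)⌉ = ⌈23.343⌉ = 24 payments; the last is €455.59.
Total paid = 23·€1,320.00 + €455.59 = €30,815.59.
Total interest = total paid − principal = €30,815.59 − €23,616.00 = €7,199.59.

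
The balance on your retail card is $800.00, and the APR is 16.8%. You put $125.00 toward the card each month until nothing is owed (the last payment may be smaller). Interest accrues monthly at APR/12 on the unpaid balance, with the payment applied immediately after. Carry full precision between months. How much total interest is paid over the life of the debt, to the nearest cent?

$44.15

Monthly rate r = 16.8%/12 = 1.4% = 0.014.
Payoff takes n = ⌈−ln(1 − rB₀/P)/ln(1+r)⌉ = ⌈6.752⌉ = 7 payments; the last is $94.15.
Total paid = 6·$125.00 + $94.15 = $844.15.
Total interest = total paid − principal = $844.15 − $800.00 = $44.15.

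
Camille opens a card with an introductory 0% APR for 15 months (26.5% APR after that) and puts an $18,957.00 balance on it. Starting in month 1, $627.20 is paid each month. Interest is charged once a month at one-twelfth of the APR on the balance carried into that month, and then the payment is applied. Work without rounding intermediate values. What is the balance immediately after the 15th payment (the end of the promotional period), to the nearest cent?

$9,549.00

Promo months 1–15 at r₀ = 0%/12 = 0; months 16+ at r₁ = 26.5%/12 = 0.0220833.
After month 15 (no interest yet): B = $18,957.00 − 15·$627.20 = $9,549.00.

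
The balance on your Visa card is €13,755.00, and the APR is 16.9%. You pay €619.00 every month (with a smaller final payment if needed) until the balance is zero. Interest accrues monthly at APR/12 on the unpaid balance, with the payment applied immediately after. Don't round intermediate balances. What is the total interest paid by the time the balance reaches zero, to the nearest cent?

Monthly rate r = 16.9%/12 = 1.40833% = 0.0140833.
Payoff takes n = ⌈−ln(1 − rB₀/P)/ln(1+r)⌉ = ⌈26.839⌉ = 27 payments; the last is €520.06.
Total paid = 26·€619.00 + €520.06 = €16,614.06.
Total interest = total paid − principal = €16,614.06 − €13,755.00 = €2,859.06.

€2,859.06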